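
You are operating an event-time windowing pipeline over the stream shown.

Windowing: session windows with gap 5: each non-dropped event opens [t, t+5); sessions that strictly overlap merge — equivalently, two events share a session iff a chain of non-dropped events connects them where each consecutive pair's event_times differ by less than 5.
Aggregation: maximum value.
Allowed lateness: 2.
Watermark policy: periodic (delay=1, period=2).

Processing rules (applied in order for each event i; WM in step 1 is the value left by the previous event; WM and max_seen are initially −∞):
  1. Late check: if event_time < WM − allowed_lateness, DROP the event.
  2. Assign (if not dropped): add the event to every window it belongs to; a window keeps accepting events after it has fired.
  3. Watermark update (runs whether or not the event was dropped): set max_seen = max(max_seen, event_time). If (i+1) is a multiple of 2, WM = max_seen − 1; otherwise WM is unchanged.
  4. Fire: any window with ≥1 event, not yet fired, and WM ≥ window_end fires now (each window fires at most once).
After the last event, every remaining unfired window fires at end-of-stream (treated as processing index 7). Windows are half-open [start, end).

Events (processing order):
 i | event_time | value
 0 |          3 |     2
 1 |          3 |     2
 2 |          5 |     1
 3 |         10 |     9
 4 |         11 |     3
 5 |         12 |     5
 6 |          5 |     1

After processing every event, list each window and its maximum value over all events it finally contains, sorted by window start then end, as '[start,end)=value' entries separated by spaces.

[3,10)=2 [10,17)=9

i=0 t=3 v=2: → [3,8); WM=−∞
i=1 t=3 v=2: → [3,8); WM=2
i=2 t=5 v=1: → [3,10); WM=2
i=3 t=10 v=9: → [10,15); WM=9
i=4 t=11 v=3: → [10,16); WM=9
i=5 t=12 v=5: → [10,17); WM=11
i=6 t=5 v=1: DROP (t<11-2); WM=11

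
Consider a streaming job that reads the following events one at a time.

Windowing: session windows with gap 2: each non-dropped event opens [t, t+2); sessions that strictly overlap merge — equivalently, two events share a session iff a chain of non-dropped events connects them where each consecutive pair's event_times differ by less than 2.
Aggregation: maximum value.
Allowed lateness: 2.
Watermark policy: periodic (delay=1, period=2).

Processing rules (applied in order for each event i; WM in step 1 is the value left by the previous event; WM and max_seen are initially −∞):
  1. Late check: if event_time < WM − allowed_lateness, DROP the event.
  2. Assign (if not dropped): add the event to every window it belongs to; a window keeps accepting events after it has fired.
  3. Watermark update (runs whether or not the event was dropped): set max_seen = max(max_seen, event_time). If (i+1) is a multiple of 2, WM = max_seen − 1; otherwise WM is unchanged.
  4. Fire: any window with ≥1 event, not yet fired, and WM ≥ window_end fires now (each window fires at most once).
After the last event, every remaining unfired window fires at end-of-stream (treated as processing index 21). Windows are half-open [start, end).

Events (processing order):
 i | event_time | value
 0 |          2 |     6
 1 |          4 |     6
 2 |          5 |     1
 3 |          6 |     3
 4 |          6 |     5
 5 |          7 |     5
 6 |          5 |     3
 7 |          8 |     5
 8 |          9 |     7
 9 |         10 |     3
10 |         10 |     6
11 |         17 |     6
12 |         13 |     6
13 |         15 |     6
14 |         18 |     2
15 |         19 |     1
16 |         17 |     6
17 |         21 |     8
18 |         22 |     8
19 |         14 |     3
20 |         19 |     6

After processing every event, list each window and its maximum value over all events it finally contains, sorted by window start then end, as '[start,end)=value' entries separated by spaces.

i=0 t=2 v=6: → [2,4); WM=−∞
i=1 t=4 v=6: → [4,6); WM=3
i=2 t=5 v=1: → [4,7); WM=3
i=3 t=6 v=3: → [4,8); WM=5
i=4 t=6 v=5: → [4,8); WM=5
i=5 t=7 v=5: → [4,9); WM=6
i=6 t=5 v=3: → [4,9); WM=6
i=7 t=8 v=5: → [4,10); WM=7
i=8 t=9 v=7: → [4,11); WM=7
i=9 t=10 v=3: → [4,12); WM=9
i=10 t=10 v=6: → [4,12); WM=9
i=11 t=17 v=6: → [17,19); WM=16
i=12 t=13 v=6: DROP (t<16-2); WM=16
i=13 t=15 v=6: → [15,17); WM=16
i=14 t=18 v=2: → [17,20); WM=16
i=15 t=19 v=1: → [17,21); WM=18
i=16 t=17 v=6: → [17,21); WM=18
i=17 t=21 v=8: → [21,23); WM=20
i=18 t=22 v=8: → [21,24); WM=20
i=19 t=14 v=3: DROP (t<20-2); WM=21
i=20 t=19 v=6: → [17,21); WM=21

[2,4)=6 [4,12)=7 [15,17)=6 [17,21)=6 [21,24)=8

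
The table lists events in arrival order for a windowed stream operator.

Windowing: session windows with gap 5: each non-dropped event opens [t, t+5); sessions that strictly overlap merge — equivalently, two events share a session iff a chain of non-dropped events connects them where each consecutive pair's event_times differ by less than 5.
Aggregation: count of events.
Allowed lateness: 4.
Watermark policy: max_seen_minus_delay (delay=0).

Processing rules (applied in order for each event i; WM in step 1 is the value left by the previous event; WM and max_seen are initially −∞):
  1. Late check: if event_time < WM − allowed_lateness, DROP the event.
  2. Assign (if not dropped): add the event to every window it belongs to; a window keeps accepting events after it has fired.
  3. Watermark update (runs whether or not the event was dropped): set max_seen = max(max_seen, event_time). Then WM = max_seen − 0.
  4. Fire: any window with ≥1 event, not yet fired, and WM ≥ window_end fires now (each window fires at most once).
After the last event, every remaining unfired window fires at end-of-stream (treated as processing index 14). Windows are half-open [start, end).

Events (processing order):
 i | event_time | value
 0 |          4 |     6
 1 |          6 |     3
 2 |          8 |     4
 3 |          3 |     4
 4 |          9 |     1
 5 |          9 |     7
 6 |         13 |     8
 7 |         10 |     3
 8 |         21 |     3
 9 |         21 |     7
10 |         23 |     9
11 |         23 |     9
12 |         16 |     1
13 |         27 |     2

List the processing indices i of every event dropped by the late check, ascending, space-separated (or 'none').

i=0 t=4 v=6: → [4,9); WM=4
i=1 t=6 v=3: → [4,11); WM=6
i=2 t=8 v=4: → [4,13); WM=8
i=3 t=3 v=4: DROP (t<8-4); WM=8
i=4 t=9 v=1: → [4,14); WM=9
i=5 t=9 v=7: → [4,14); WM=9
i=6 t=13 v=8: → [4,18); WM=13
i=7 t=10 v=3: → [4,18); WM=13
i=8 t=21 v=3: → [21,26); WM=21
i=9 t=21 v=7: → [21,26); WM=21
i=10 t=23 v=9: → [21,28); WM=23
i=11 t=23 v=9: → [21,28); WM=23
i=12 t=16 v=1: DROP (t<23-4); WM=23
i=13 t=27 v=2: → [21,32); WM=27

3 12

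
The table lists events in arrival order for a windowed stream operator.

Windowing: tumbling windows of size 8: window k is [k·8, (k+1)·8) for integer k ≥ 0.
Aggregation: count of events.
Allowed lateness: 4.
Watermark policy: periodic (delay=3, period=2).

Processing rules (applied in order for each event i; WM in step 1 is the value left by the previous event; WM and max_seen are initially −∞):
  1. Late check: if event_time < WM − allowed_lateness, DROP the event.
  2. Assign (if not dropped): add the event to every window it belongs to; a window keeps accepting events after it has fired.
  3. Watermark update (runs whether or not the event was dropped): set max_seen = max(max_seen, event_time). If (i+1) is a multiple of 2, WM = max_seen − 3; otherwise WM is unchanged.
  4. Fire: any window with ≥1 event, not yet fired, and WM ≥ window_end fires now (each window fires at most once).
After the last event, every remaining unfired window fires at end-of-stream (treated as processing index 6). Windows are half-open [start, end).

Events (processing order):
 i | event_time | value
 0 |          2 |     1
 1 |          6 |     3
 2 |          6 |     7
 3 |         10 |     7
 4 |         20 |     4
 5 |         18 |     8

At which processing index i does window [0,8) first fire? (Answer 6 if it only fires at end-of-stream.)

5

i=0 t=2 v=1: → [0,8); WM=−∞
i=1 t=6 v=3: → [0,8); WM=3
i=2 t=6 v=7: → [0,8); WM=3
i=3 t=10 v=7: → [8,16); WM=7
i=4 t=20 v=4: → [16,24); WM=7
i=5 t=18 v=8: → [16,24); WM=17; [0,8) fires=3 [8,16) fires=1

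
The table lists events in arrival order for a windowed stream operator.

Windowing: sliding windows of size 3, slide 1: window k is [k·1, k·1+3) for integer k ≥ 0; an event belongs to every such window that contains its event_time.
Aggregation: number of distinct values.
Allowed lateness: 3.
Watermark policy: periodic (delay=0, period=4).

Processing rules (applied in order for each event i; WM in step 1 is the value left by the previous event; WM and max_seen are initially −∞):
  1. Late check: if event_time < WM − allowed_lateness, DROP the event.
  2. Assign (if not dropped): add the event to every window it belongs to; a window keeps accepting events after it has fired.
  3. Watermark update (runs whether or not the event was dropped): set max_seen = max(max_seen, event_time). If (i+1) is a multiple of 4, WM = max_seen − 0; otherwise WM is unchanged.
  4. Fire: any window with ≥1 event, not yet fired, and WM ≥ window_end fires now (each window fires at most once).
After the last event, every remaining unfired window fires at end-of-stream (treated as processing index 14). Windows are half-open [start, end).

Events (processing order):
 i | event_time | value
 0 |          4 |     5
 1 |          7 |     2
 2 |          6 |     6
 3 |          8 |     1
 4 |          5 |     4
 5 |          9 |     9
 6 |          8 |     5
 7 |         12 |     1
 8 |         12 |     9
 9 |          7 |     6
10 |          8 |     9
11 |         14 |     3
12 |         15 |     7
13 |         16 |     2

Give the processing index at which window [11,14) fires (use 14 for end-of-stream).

11

i=0 t=4 v=5: → [4,7),[3,6),[2,5); WM=−∞
i=1 t=7 v=2: → [7,10),[6,9),[5,8); WM=−∞
i=2 t=6 v=6: → [6,9),[5,8),[4,7); WM=−∞
i=3 t=8 v=1: → [8,11),[7,10),[6,9); WM=8; [2,5) fires=1 [3,6) fires=1 [4,7) fires=2 [5,8) fires=2
i=4 t=5 v=4: → [5,8),[4,7),[3,6); WM=8
i=5 t=9 v=9: → [9,12),[8,11),[7,10); WM=8
i=6 t=8 v=5: → [8,11),[7,10),[6,9); WM=8
i=7 t=12 v=1: → [12,15),[11,14),[10,13); WM=12; [6,9) fires=4 [7,10) fires=4 [8,11) fires=3 [9,12) fires=1
i=8 t=12 v=9: → [12,15),[11,14),[10,13); WM=12
i=9 t=7 v=6: DROP (t<12-3); WM=12
i=10 t=8 v=9: DROP (t<12-3); WM=12
i=11 t=14 v=3: → [14,17),[13,16),[12,15); WM=14; [10,13) fires=2 [11,14) fires=2
i=12 t=15 v=7: → [15,18),[14,17),[13,16); WM=14
i=13 t=16 v=2: → [16,19),[15,18),[14,17); WM=14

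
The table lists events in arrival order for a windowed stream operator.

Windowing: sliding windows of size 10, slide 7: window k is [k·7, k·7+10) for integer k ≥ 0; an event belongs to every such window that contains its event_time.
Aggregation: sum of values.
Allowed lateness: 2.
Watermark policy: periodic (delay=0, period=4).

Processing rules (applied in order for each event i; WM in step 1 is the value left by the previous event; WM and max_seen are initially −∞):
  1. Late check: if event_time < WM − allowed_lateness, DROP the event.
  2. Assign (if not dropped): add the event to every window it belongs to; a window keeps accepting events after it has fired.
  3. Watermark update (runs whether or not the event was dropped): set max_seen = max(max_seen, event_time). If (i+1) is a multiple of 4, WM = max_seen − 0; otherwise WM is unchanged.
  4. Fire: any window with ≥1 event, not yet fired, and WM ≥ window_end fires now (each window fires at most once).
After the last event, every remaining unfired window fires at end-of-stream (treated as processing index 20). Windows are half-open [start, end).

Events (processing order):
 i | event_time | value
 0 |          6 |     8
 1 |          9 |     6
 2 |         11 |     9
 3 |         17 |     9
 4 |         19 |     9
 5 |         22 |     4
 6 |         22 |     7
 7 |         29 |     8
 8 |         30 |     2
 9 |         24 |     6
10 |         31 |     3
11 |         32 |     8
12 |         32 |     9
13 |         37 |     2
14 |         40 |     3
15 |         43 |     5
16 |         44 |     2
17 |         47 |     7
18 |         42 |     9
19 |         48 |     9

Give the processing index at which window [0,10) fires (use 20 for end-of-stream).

i=0 t=6 v=8: → [0,10); WM=−∞
i=1 t=9 v=6: → [7,17),[0,10); WM=−∞
i=2 t=11 v=9: → [7,17); WM=−∞
i=3 t=17 v=9: → [14,24); WM=17; [0,10) fires=14 [7,17) fires=15
i=4 t=19 v=9: → [14,24); WM=17
i=5 t=22 v=4: → [21,31),[14,24); WM=17
i=6 t=22 v=7: → [21,31),[14,24); WM=17
i=7 t=29 v=8: → [28,38),[21,31); WM=29; [14,24) fires=29
i=8 t=30 v=2: → [28,38),[21,31); WM=29
i=9 t=24 v=6: DROP (t<29-2); WM=29
i=10 t=31 v=3: → [28,38); WM=29
i=11 t=32 v=8: → [28,38); WM=32; [21,31) fires=21
i=12 t=32 v=9: → [28,38); WM=32
i=13 t=37 v=2: → [35,45),[28,38); WM=32
i=14 t=40 v=3: → [35,45); WM=32
i=15 t=43 v=5: → [42,52),[35,45); WM=43; [28,38) fires=32
i=16 t=44 v=2: → [42,52),[35,45); WM=43
i=17 t=47 v=7: → [42,52); WM=43
i=18 t=42 v=9: → [42,52),[35,45); WM=43
i=19 t=48 v=9: → [42,52); WM=48; [35,45) fires=21

3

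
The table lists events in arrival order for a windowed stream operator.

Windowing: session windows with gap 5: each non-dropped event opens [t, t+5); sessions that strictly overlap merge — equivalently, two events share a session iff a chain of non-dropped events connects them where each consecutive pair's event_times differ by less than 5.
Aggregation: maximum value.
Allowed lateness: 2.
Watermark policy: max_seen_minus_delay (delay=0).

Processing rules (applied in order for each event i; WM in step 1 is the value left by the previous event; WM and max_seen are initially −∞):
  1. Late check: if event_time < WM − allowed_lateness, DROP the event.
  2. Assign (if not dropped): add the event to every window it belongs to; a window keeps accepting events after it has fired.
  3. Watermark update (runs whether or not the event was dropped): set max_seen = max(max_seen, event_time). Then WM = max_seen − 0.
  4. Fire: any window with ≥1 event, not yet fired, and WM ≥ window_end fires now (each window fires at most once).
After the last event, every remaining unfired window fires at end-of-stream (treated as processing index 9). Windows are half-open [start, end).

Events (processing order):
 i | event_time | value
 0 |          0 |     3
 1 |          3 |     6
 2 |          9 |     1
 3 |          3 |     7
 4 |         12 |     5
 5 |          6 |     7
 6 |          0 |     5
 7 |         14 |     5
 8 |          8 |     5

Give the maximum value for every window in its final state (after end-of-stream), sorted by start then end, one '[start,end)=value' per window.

i=0 t=0 v=3: → [0,5); WM=0
i=1 t=3 v=6: → [0,8); WM=3
i=2 t=9 v=1: → [9,14); WM=9
i=3 t=3 v=7: DROP (t<9-2); WM=9
i=4 t=12 v=5: → [9,17); WM=12
i=5 t=6 v=7: DROP (t<12-2); WM=12
i=6 t=0 v=5: DROP (t<12-2); WM=12
i=7 t=14 v=5: → [9,19); WM=14
i=8 t=8 v=5: DROP (t<14-2); WM=14

[0,8)=6 [9,19)=5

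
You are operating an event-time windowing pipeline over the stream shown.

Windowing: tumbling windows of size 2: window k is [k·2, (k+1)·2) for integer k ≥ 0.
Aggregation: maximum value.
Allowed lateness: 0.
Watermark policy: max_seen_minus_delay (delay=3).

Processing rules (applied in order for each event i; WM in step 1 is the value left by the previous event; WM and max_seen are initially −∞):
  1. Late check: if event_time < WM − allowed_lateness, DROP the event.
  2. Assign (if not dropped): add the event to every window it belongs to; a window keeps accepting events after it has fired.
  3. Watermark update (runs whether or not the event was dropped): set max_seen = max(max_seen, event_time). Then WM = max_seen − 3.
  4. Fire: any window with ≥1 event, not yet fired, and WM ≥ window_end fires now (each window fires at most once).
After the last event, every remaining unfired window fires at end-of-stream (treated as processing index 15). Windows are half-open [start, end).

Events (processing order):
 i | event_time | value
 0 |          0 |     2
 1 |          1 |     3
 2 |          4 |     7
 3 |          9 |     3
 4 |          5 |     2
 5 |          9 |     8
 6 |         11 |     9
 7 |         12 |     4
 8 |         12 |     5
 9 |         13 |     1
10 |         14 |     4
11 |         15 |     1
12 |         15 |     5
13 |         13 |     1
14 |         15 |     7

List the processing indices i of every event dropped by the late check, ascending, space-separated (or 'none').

i=0 t=0 v=2: → [0,2); WM=-3
i=1 t=1 v=3: → [0,2); WM=-2
i=2 t=4 v=7: → [4,6); WM=1
i=3 t=9 v=3: → [8,10); WM=6; [0,2) fires=3 [4,6) fires=7
i=4 t=5 v=2: DROP (t<6-0); WM=6
i=5 t=9 v=8: → [8,10); WM=6
i=6 t=11 v=9: → [10,12); WM=8
i=7 t=12 v=4: → [12,14); WM=9
i=8 t=12 v=5: → [12,14); WM=9
i=9 t=13 v=1: → [12,14); WM=10; [8,10) fires=8
i=10 t=14 v=4: → [14,16); WM=11
i=11 t=15 v=1: → [14,16); WM=12; [10,12) fires=9
i=12 t=15 v=5: → [14,16); WM=12
i=13 t=13 v=1: → [12,14); WM=12
i=14 t=15 v=7: → [14,16); WM=12

4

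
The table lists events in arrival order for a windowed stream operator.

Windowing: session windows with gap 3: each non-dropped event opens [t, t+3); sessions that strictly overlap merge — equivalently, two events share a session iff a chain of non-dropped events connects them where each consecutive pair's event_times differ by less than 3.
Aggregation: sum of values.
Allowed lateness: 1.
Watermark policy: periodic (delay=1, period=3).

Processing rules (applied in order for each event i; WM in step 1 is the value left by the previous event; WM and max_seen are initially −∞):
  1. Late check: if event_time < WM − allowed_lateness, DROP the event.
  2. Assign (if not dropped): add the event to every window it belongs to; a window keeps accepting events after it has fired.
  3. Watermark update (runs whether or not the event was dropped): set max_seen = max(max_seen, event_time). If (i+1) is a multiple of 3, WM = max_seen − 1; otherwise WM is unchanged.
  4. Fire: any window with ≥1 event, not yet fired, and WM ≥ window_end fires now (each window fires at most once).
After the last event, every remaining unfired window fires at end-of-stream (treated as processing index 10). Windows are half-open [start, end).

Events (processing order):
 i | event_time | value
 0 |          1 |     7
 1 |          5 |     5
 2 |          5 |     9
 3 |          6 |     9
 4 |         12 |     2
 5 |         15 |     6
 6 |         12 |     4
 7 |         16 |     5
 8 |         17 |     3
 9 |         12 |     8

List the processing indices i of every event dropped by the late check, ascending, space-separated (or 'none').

i=0 t=1 v=7: → [1,4); WM=−∞
i=1 t=5 v=5: → [5,8); WM=−∞
i=2 t=5 v=9: → [5,8); WM=4
i=3 t=6 v=9: → [5,9); WM=4
i=4 t=12 v=2: → [12,15); WM=4
i=5 t=15 v=6: → [15,18); WM=14
i=6 t=12 v=4: DROP (t<14-1); WM=14
i=7 t=16 v=5: → [15,19); WM=14
i=8 t=17 v=3: → [15,20); WM=16
i=9 t=12 v=8: DROP (t<16-1); WM=16

6 9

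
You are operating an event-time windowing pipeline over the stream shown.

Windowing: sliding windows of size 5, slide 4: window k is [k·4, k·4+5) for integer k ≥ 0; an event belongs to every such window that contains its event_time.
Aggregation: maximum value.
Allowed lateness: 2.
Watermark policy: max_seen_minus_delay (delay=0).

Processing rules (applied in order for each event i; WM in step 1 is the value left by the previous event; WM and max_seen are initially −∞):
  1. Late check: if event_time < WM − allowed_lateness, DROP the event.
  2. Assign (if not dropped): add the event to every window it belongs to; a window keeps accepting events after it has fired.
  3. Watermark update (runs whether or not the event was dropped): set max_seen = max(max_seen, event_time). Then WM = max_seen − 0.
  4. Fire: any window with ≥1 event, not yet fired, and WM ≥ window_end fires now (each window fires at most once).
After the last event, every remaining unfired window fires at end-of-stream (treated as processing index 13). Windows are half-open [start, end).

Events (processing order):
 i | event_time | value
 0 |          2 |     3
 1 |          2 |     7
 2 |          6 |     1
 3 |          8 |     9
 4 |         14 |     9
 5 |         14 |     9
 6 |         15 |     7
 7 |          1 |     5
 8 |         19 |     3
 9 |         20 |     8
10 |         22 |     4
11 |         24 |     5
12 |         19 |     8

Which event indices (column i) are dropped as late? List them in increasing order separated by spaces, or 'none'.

7 12

i=0 t=2 v=3: → [0,5); WM=2
i=1 t=2 v=7: → [0,5); WM=2
i=2 t=6 v=1: → [4,9); WM=6; [0,5) fires=7
i=3 t=8 v=9: → [8,13),[4,9); WM=8
i=4 t=14 v=9: → [12,17); WM=14; [4,9) fires=9 [8,13) fires=9
i=5 t=14 v=9: → [12,17); WM=14
i=6 t=15 v=7: → [12,17); WM=15
i=7 t=1 v=5: DROP (t<15-2); WM=15
i=8 t=19 v=3: → [16,21); WM=19; [12,17) fires=9
i=9 t=20 v=8: → [20,25),[16,21); WM=20
i=10 t=22 v=4: → [20,25); WM=22; [16,21) fires=8
i=11 t=24 v=5: → [24,29),[20,25); WM=24
i=12 t=19 v=8: DROP (t<24-2); WM=24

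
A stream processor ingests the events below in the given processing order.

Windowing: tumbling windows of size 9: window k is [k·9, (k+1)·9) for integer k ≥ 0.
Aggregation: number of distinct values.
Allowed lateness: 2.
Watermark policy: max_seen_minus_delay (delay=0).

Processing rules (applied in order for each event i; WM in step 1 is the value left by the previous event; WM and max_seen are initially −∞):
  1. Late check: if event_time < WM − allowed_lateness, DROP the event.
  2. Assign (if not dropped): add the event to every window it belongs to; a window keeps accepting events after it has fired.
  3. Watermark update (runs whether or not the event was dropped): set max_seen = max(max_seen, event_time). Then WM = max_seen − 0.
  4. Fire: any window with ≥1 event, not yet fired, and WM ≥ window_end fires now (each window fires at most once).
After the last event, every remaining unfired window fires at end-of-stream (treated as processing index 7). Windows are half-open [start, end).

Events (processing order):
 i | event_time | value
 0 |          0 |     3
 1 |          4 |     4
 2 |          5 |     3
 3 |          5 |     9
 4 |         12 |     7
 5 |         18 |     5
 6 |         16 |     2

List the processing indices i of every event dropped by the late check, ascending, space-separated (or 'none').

none

i=0 t=0 v=3: → [0,9); WM=0
i=1 t=4 v=4: → [0,9); WM=4
i=2 t=5 v=3: → [0,9); WM=5
i=3 t=5 v=9: → [0,9); WM=5
i=4 t=12 v=7: → [9,18); WM=12; [0,9) fires=3
i=5 t=18 v=5: → [18,27); WM=18; [9,18) fires=1
i=6 t=16 v=2: → [9,18); WM=18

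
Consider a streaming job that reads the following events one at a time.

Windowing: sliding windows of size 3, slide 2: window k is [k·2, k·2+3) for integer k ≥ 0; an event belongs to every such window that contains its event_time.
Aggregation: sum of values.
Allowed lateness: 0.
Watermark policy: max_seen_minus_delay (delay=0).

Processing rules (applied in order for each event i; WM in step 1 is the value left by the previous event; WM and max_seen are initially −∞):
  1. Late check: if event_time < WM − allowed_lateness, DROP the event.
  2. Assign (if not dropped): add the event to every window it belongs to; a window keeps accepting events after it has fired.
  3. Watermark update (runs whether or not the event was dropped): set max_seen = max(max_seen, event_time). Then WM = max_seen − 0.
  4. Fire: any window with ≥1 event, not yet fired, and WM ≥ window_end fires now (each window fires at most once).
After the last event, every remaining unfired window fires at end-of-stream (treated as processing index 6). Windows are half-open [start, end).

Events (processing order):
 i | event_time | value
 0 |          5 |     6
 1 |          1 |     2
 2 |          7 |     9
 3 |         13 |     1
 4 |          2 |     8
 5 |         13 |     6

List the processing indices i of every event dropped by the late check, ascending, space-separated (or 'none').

i=0 t=5 v=6: → [4,7); WM=5
i=1 t=1 v=2: DROP (t<5-0); WM=5
i=2 t=7 v=9: → [6,9); WM=7; [4,7) fires=6
i=3 t=13 v=1: → [12,15); WM=13; [6,9) fires=9
i=4 t=2 v=8: DROP (t<13-0); WM=13
i=5 t=13 v=6: → [12,15); WM=13

1 4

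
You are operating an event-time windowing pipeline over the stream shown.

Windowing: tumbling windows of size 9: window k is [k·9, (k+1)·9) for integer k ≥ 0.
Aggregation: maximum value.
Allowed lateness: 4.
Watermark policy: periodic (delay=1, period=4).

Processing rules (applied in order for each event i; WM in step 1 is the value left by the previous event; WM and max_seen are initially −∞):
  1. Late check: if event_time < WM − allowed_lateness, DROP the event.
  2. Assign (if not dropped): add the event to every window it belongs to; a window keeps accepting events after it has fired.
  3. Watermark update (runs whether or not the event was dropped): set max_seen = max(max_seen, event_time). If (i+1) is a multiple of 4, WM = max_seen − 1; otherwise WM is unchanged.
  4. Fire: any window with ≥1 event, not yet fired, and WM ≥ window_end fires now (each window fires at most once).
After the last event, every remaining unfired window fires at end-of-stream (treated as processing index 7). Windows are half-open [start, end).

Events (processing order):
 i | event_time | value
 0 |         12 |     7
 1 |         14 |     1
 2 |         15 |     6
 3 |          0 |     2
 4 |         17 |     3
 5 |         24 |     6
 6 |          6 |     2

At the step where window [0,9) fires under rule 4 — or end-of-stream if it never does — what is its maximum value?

i=0 t=12 v=7: → [9,18); WM=−∞
i=1 t=14 v=1: → [9,18); WM=−∞
i=2 t=15 v=6: → [9,18); WM=−∞
i=3 t=0 v=2: → [0,9); WM=14; [0,9) fires=2
i=4 t=17 v=3: → [9,18); WM=14
i=5 t=24 v=6: → [18,27); WM=14
i=6 t=6 v=2: DROP (t<14-4); WM=14

2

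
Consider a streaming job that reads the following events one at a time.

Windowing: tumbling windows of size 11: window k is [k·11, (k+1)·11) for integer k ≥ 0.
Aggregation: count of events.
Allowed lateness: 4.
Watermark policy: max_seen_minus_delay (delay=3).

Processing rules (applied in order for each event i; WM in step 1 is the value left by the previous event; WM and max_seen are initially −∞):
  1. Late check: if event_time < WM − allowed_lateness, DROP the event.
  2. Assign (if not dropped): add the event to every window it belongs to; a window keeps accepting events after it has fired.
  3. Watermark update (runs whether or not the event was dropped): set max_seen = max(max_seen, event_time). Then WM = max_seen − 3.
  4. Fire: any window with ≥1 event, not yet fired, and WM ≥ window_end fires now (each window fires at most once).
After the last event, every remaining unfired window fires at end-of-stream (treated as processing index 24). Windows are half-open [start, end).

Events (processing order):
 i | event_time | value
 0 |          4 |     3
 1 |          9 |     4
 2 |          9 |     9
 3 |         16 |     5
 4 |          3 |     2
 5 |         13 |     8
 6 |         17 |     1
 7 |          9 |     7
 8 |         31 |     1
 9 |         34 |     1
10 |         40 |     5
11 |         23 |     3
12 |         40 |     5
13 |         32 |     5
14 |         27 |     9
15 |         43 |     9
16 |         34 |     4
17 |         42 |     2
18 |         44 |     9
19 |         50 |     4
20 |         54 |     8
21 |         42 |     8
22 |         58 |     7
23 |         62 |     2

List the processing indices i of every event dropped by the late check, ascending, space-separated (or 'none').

i=0 t=4 v=3: → [0,11); WM=1
i=1 t=9 v=4: → [0,11); WM=6
i=2 t=9 v=9: → [0,11); WM=6
i=3 t=16 v=5: → [11,22); WM=13; [0,11) fires=3
i=4 t=3 v=2: DROP (t<13-4); WM=13
i=5 t=13 v=8: → [11,22); WM=13
i=6 t=17 v=1: → [11,22); WM=14
i=7 t=9 v=7: DROP (t<14-4); WM=14
i=8 t=31 v=1: → [22,33); WM=28; [11,22) fires=3
i=9 t=34 v=1: → [33,44); WM=31
i=10 t=40 v=5: → [33,44); WM=37; [22,33) fires=1
i=11 t=23 v=3: DROP (t<37-4); WM=37
i=12 t=40 v=5: → [33,44); WM=37
i=13 t=32 v=5: DROP (t<37-4); WM=37
i=14 t=27 v=9: DROP (t<37-4); WM=37
i=15 t=43 v=9: → [33,44); WM=40
i=16 t=34 v=4: DROP (t<40-4); WM=40
i=17 t=42 v=2: → [33,44); WM=40
i=18 t=44 v=9: → [44,55); WM=41
i=19 t=50 v=4: → [44,55); WM=47; [33,44) fires=5
i=20 t=54 v=8: → [44,55); WM=51
i=21 t=42 v=8: DROP (t<51-4); WM=51
i=22 t=58 v=7: → [55,66); WM=55; [44,55) fires=3
i=23 t=62 v=2: → [55,66); WM=59

4 7 11 13 14 16 21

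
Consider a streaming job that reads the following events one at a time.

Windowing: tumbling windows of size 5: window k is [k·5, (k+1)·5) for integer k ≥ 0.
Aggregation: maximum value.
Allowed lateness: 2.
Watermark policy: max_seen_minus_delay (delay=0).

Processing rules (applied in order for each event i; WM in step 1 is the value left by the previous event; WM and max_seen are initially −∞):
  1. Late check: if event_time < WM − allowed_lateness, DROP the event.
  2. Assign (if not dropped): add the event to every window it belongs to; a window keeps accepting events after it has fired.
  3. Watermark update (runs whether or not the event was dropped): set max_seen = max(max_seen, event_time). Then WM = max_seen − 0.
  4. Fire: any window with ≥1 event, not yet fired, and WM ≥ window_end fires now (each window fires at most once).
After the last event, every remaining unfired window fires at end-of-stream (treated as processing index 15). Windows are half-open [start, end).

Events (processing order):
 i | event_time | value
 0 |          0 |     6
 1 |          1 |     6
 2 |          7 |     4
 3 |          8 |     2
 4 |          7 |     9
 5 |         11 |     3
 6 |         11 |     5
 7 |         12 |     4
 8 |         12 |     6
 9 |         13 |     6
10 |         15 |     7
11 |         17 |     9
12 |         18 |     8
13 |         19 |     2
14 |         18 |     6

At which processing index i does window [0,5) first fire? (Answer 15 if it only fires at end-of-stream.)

2

i=0 t=0 v=6: → [0,5); WM=0
i=1 t=1 v=6: → [0,5); WM=1
i=2 t=7 v=4: → [5,10); WM=7; [0,5) fires=6
i=3 t=8 v=2: → [5,10); WM=8
i=4 t=7 v=9: → [5,10); WM=8
i=5 t=11 v=3: → [10,15); WM=11; [5,10) fires=9
i=6 t=11 v=5: → [10,15); WM=11
i=7 t=12 v=4: → [10,15); WM=12
i=8 t=12 v=6: → [10,15); WM=12
i=9 t=13 v=6: → [10,15); WM=13
i=10 t=15 v=7: → [15,20); WM=15; [10,15) fires=6
i=11 t=17 v=9: → [15,20); WM=17
i=12 t=18 v=8: → [15,20); WM=18
i=13 t=19 v=2: → [15,20); WM=19
i=14 t=18 v=6: → [15,20); WM=19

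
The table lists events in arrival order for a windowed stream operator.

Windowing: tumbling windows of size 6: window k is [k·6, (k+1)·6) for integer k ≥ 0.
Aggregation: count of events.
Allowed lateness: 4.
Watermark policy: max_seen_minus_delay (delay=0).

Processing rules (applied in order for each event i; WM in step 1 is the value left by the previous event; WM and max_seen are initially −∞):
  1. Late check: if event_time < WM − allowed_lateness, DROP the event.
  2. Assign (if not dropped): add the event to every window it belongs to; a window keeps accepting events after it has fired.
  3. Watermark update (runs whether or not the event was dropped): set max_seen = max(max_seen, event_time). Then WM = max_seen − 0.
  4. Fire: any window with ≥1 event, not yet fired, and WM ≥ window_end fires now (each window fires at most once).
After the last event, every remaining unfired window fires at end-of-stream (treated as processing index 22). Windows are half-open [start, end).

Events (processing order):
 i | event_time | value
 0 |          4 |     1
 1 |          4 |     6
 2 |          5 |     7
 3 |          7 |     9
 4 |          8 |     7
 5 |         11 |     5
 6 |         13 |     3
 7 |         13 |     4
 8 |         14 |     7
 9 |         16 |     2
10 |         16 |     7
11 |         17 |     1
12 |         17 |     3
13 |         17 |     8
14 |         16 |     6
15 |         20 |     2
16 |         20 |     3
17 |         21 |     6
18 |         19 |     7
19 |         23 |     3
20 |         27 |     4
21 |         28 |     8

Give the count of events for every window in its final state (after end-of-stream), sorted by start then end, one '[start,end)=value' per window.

[0,6)=3 [6,12)=3 [12,18)=9 [18,24)=5 [24,30)=2

i=0 t=4 v=1: → [0,6); WM=4
i=1 t=4 v=6: → [0,6); WM=4
i=2 t=5 v=7: → [0,6); WM=5
i=3 t=7 v=9: → [6,12); WM=7; [0,6) fires=3
i=4 t=8 v=7: → [6,12); WM=8
i=5 t=11 v=5: → [6,12); WM=11
i=6 t=13 v=3: → [12,18); WM=13; [6,12) fires=3
i=7 t=13 v=4: → [12,18); WM=13
i=8 t=14 v=7: → [12,18); WM=14
i=9 t=16 v=2: → [12,18); WM=16
i=10 t=16 v=7: → [12,18); WM=16
i=11 t=17 v=1: → [12,18); WM=17
i=12 t=17 v=3: → [12,18); WM=17
i=13 t=17 v=8: → [12,18); WM=17
i=14 t=16 v=6: → [12,18); WM=17
i=15 t=20 v=2: → [18,24); WM=20; [12,18) fires=9
i=16 t=20 v=3: → [18,24); WM=20
i=17 t=21 v=6: → [18,24); WM=21
i=18 t=19 v=7: → [18,24); WM=21
i=19 t=23 v=3: → [18,24); WM=23
i=20 t=27 v=4: → [24,30); WM=27; [18,24) fires=5
i=21 t=28 v=8: → [24,30); WM=28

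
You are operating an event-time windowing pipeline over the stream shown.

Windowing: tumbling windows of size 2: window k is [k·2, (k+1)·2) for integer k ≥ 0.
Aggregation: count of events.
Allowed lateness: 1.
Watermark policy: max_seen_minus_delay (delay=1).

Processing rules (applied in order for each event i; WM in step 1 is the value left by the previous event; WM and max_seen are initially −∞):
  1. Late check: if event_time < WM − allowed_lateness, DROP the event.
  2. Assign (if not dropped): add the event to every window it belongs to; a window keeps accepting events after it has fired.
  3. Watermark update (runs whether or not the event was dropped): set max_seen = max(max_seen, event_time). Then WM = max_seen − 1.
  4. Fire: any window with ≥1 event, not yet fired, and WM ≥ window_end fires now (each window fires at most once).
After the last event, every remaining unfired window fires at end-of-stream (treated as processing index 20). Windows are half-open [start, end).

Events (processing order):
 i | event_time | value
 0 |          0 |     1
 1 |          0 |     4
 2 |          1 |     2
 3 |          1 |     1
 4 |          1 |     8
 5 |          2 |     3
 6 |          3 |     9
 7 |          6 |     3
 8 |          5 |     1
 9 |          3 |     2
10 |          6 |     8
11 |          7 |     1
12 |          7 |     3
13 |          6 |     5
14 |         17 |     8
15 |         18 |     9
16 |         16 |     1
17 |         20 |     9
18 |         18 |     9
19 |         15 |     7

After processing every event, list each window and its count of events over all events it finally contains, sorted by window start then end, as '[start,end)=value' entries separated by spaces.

[0,2)=5 [2,4)=2 [4,6)=1 [6,8)=5 [16,18)=2 [18,20)=2 [20,22)=1

i=0 t=0 v=1: → [0,2); WM=-1
i=1 t=0 v=4: → [0,2); WM=-1
i=2 t=1 v=2: → [0,2); WM=0
i=3 t=1 v=1: → [0,2); WM=0
i=4 t=1 v=8: → [0,2); WM=0
i=5 t=2 v=3: → [2,4); WM=1
i=6 t=3 v=9: → [2,4); WM=2; [0,2) fires=5
i=7 t=6 v=3: → [6,8); WM=5; [2,4) fires=2
i=8 t=5 v=1: → [4,6); WM=5
i=9 t=3 v=2: DROP (t<5-1); WM=5
i=10 t=6 v=8: → [6,8); WM=5
i=11 t=7 v=1: → [6,8); WM=6; [4,6) fires=1
i=12 t=7 v=3: → [6,8); WM=6
i=13 t=6 v=5: → [6,8); WM=6
i=14 t=17 v=8: → [16,18); WM=16; [6,8) fires=5
i=15 t=18 v=9: → [18,20); WM=17
i=16 t=16 v=1: → [16,18); WM=17
i=17 t=20 v=9: → [20,22); WM=19; [16,18) fires=2
i=18 t=18 v=9: → [18,20); WM=19
i=19 t=15 v=7: DROP (t<19-1); WM=19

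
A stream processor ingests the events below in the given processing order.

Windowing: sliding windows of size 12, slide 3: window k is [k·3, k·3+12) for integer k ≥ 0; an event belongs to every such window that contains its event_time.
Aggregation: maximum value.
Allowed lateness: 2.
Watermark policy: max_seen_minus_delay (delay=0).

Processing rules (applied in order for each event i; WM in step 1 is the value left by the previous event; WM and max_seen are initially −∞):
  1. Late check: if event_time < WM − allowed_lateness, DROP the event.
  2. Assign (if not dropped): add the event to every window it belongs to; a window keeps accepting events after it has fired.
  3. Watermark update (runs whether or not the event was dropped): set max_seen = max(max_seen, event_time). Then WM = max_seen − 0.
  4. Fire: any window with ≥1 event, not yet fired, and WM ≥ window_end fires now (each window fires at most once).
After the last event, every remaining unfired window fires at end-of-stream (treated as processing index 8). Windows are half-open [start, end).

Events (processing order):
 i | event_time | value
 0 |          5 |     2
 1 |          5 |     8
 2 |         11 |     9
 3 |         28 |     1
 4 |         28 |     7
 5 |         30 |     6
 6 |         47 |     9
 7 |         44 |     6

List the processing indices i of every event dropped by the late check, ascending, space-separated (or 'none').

i=0 t=5 v=2: → [3,15),[0,12); WM=5
i=1 t=5 v=8: → [3,15),[0,12); WM=5
i=2 t=11 v=9: → [9,21),[6,18),[3,15),[0,12); WM=11
i=3 t=28 v=1: → [27,39),[24,36),[21,33),[18,30); WM=28; [0,12) fires=9 [3,15) fires=9 [6,18) fires=9 [9,21) fires=9
i=4 t=28 v=7: → [27,39),[24,36),[21,33),[18,30); WM=28
i=5 t=30 v=6: → [30,42),[27,39),[24,36),[21,33); WM=30; [18,30) fires=7
i=6 t=47 v=9: → [45,57),[42,54),[39,51),[36,48); WM=47; [21,33) fires=7 [24,36) fires=7 [27,39) fires=7 [30,42) fires=6
i=7 t=44 v=6: DROP (t<47-2); WM=47

7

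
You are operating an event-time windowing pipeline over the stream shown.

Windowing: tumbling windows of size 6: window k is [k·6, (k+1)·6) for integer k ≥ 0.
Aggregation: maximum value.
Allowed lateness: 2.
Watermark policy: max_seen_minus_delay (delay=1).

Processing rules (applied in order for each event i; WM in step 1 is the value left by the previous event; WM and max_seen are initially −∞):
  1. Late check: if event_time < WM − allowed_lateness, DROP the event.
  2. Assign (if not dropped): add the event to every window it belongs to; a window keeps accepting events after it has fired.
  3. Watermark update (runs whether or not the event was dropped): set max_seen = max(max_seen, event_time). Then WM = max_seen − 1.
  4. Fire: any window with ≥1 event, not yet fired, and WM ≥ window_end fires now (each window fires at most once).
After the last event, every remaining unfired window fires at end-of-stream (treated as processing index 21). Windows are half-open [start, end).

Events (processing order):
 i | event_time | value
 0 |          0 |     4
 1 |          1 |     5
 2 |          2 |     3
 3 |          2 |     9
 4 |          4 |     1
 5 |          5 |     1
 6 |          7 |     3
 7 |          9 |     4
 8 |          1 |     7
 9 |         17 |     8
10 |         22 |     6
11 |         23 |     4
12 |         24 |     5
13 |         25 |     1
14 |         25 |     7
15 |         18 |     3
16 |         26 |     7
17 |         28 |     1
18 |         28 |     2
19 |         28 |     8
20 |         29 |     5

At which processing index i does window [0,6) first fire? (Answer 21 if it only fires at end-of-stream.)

6

i=0 t=0 v=4: → [0,6); WM=-1
i=1 t=1 v=5: → [0,6); WM=0
i=2 t=2 v=3: → [0,6); WM=1
i=3 t=2 v=9: → [0,6); WM=1
i=4 t=4 v=1: → [0,6); WM=3
i=5 t=5 v=1: → [0,6); WM=4
i=6 t=7 v=3: → [6,12); WM=6; [0,6) fires=9
i=7 t=9 v=4: → [6,12); WM=8
i=8 t=1 v=7: DROP (t<8-2); WM=8
i=9 t=17 v=8: → [12,18); WM=16; [6,12) fires=4
i=10 t=22 v=6: → [18,24); WM=21; [12,18) fires=8
i=11 t=23 v=4: → [18,24); WM=22
i=12 t=24 v=5: → [24,30); WM=23
i=13 t=25 v=1: → [24,30); WM=24; [18,24) fires=6
i=14 t=25 v=7: → [24,30); WM=24
i=15 t=18 v=3: DROP (t<24-2); WM=24
i=16 t=26 v=7: → [24,30); WM=25
i=17 t=28 v=1: → [24,30); WM=27
i=18 t=28 v=2: → [24,30); WM=27
i=19 t=28 v=8: → [24,30); WM=27
i=20 t=29 v=5: → [24,30); WM=28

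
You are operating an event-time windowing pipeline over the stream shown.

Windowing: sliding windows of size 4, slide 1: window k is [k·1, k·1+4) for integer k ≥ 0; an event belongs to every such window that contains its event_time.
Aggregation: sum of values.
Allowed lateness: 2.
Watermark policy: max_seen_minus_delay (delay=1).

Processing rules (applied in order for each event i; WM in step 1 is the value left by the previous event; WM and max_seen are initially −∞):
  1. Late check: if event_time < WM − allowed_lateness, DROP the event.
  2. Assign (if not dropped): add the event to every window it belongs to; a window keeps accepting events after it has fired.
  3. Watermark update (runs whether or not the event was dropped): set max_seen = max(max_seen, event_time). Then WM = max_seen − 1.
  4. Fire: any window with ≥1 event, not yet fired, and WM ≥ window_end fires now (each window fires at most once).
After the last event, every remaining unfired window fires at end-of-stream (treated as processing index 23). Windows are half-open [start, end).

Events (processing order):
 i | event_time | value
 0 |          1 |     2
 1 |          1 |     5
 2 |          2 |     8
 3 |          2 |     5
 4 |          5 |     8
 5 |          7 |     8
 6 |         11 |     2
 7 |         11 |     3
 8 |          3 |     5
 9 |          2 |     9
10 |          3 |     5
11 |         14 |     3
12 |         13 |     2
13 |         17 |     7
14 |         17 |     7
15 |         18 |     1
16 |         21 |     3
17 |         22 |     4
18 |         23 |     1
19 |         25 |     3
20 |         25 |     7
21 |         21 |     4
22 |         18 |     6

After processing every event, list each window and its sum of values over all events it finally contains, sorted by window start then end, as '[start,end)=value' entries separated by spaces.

[0,4)=20 [1,5)=20 [2,6)=21 [3,7)=8 [4,8)=16 [5,9)=16 [6,10)=8 [7,11)=8 [8,12)=5 [9,13)=5 [10,14)=7 [11,15)=10 [12,16)=5 [13,17)=5 [14,18)=17 [15,19)=15 [16,20)=15 [17,21)=15 [18,22)=4 [19,23)=7 [20,24)=8 [21,25)=8 [22,26)=15 [23,27)=11 [24,28)=10 [25,29)=10

i=0 t=1 v=2: → [1,5),[0,4); WM=0
i=1 t=1 v=5: → [1,5),[0,4); WM=0
i=2 t=2 v=8: → [2,6),[1,5),[0,4); WM=1
i=3 t=2 v=5: → [2,6),[1,5),[0,4); WM=1
i=4 t=5 v=8: → [5,9),[4,8),[3,7),[2,6); WM=4; [0,4) fires=20
i=5 t=7 v=8: → [7,11),[6,10),[5,9),[4,8); WM=6; [1,5) fires=20 [2,6) fires=21
i=6 t=11 v=2: → [11,15),[10,14),[9,13),[8,12); WM=10; [3,7) fires=8 [4,8) fires=16 [5,9) fires=16 [6,10) fires=8
i=7 t=11 v=3: → [11,15),[10,14),[9,13),[8,12); WM=10
i=8 t=3 v=5: DROP (t<10-2); WM=10
i=9 t=2 v=9: DROP (t<10-2); WM=10
i=10 t=3 v=5: DROP (t<10-2); WM=10
i=11 t=14 v=3: → [14,18),[13,17),[12,16),[11,15); WM=13; [7,11) fires=8 [8,12) fires=5 [9,13) fires=5
i=12 t=13 v=2: → [13,17),[12,16),[11,15),[10,14); WM=13
i=13 t=17 v=7: → [17,21),[16,20),[15,19),[14,18); WM=16; [10,14) fires=7 [11,15) fires=10 [12,16) fires=5
i=14 t=17 v=7: → [17,21),[16,20),[15,19),[14,18); WM=16
i=15 t=18 v=1: → [18,22),[17,21),[16,20),[15,19); WM=17; [13,17) fires=5
i=16 t=21 v=3: → [21,25),[20,24),[19,23),[18,22); WM=20; [14,18) fires=17 [15,19) fires=15 [16,20) fires=15
i=17 t=22 v=4: → [22,26),[21,25),[20,24),[19,23); WM=21; [17,21) fires=15
i=18 t=23 v=1: → [23,27),[22,26),[21,25),[20,24); WM=22; [18,22) fires=4
i=19 t=25 v=3: → [25,29),[24,28),[23,27),[22,26); WM=24; [19,23) fires=7 [20,24) fires=8
i=20 t=25 v=7: → [25,29),[24,28),[23,27),[22,26); WM=24
i=21 t=21 v=4: DROP (t<24-2); WM=24
i=22 t=18 v=6: DROP (t<24-2); WM=24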